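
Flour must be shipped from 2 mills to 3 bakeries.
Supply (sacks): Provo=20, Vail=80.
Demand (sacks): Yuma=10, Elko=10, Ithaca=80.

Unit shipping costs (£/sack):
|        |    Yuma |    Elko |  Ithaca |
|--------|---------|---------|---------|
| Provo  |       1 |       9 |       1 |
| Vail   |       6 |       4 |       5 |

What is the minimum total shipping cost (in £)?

A cheapest plan:
  Provo to Yuma: 10 sacks
  Provo to Ithaca: 10 sacks
  Vail to Elko: 10 sacks
  Vail to Ithaca: 70 sacks
Total cost = £410.
(Supply check: Provo ships 20; Vail ships 80.)

410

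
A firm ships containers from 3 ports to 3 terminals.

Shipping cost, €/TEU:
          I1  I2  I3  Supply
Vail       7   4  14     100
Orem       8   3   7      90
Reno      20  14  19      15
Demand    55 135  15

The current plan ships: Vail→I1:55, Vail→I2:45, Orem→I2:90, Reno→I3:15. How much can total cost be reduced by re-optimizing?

15

Current plan cost = 55·7 + 45·4 + 90·3 + 15·19 = €1120.
Optimal plan:
  Vail to I1: 55 TEU
  Vail to I2: 45 TEU
  Orem to I2: 75 TEU
  Orem to I3: 15 TEU
  Reno to I2: 15 TEU
Optimal cost = €1105.
Saving = 1120 − 1105 = €15.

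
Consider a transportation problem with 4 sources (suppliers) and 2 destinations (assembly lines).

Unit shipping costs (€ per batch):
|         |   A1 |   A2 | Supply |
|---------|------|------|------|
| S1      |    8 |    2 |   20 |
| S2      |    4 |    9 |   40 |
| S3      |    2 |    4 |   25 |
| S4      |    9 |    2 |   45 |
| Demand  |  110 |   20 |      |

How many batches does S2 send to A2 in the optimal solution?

0

Solving gives:
  S1–A1: 20 × €8 = €160
  S2–A1: 40 × €4 = €160
  S3–A1: 25 × €2 = €50
  S4–A1: 25 × €9 = €225
  S4–A2: 20 × €2 = €40
Total cost = €635.
The route S2→A2 is not used.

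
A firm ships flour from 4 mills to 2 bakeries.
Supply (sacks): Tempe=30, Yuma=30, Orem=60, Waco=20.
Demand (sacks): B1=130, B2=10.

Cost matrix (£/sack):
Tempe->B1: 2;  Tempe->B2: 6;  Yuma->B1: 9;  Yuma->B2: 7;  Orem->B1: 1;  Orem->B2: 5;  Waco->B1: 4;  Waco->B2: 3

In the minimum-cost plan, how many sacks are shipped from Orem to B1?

60

Solving gives:
  Tempe–B1: 30 sacks
  Yuma–B1: 20 sacks
  Yuma–B2: 10 sacks
  Orem–B1: 60 sacks
  Waco–B1: 20 sacks
Total cost = £450.
So Orem→B1 carries 60 sacks.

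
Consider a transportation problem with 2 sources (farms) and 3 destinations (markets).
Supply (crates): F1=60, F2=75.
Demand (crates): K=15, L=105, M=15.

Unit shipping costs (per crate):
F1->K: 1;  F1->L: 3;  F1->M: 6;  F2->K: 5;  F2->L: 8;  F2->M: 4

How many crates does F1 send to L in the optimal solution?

60

Optimal shipments:
  F1 to L: 60 × 3 = 180
  F2 to K: 15 × 5 = 75
  F2 to L: 45 × 8 = 360
  F2 to M: 15 × 4 = 60
Total cost = 675.
So F1→L carries 60 crates.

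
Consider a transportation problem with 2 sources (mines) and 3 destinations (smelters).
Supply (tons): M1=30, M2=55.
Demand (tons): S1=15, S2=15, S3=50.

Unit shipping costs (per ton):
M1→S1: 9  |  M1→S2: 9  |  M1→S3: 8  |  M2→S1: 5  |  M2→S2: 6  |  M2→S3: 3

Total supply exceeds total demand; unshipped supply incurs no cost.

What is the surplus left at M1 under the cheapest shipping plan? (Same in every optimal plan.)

5

Minimum-cost shipments:
  M1→S1: 10 × 9 = 90
  M1→S2: 15 × 9 = 135
  M2→S1: 5 × 5 = 25
  M2→S3: 50 × 3 = 150
Total cost = 400.
M1 ships 25 of its 30, leaving 5.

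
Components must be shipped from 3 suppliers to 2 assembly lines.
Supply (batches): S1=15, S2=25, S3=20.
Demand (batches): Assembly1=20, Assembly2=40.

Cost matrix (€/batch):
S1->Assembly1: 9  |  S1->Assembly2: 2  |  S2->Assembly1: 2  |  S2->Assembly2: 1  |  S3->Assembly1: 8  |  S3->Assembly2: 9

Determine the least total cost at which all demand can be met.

215

One minimum-cost allocation:
  S1→Assembly2: 15 × €2 = €30
  S2→Assembly2: 25 × €1 = €25
  S3→Assembly1: 20 × €8 = €160
Total = 30 + 25 + 160 = €215.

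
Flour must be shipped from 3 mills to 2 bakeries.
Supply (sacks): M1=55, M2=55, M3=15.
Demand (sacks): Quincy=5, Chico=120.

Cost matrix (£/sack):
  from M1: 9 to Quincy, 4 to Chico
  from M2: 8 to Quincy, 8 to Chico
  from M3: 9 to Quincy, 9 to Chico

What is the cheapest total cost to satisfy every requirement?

One minimum-cost allocation:
  M1->Chico: 55 × £4 = £220
  M2->Quincy: 5 × £8 = £40
  M2->Chico: 50 × £8 = £400
  M3->Chico: 15 × £9 = £135
Total = 220 + 40 + 400 + 135 = £795.
(Supply check: M1 ships 55; M2 ships 55; M3 ships 15.)

795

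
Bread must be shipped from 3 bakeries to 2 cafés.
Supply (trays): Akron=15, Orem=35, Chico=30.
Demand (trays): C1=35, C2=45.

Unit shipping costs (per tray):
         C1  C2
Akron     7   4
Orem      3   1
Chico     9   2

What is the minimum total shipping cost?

225

An optimal shipping plan:
  Akron->C2: 15 × 4 = 60
  Orem->C1: 35 × 3 = 105
  Chico->C2: 30 × 2 = 60
Total = 60 + 105 + 60 = 225.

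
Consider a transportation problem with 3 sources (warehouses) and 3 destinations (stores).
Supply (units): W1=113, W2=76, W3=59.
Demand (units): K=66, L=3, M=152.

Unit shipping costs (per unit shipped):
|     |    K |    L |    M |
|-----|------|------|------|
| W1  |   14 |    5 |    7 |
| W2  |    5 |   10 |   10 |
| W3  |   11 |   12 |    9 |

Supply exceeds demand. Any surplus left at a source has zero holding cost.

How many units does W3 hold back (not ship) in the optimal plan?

An optimal plan:
  W1→L: 3 × 5 = 15
  W1→M: 110 × 7 = 770
  W2→K: 66 × 5 = 330
  W3→M: 42 × 9 = 378
Total cost = 1493.
W3 ships 42 of its 59, leaving 17.

17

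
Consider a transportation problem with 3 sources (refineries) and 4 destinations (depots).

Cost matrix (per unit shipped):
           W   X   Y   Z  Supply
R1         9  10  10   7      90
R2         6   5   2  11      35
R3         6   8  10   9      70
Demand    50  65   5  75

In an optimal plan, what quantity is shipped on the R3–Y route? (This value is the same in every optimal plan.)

Optimal shipments:
  R1–X: 15 kL
  R1–Z: 75 kL
  R2–X: 30 kL
  R2–Y: 5 kL
  R3–W: 50 kL
  R3–X: 20 kL
Total cost = 1295.
The route R3→Y is not used.

0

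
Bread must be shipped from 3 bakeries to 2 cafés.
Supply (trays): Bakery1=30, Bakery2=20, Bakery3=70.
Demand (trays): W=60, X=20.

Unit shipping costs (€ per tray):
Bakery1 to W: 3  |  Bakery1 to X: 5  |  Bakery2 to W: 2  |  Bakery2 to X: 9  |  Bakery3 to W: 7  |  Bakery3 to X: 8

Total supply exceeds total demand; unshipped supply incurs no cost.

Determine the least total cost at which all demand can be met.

Optimal allocation:
  Bakery1–W: 30 × €3 = €90
  Bakery2–W: 20 × €2 = €40
  Bakery3–W: 10 × €7 = €70
  Bakery3–X: 20 × €8 = €160
Total = 90 + 40 + 70 + 160 = €360.
(Supply check: Bakery1 ships 30; Bakery2 ships 20; Bakery3 ships 30.)

360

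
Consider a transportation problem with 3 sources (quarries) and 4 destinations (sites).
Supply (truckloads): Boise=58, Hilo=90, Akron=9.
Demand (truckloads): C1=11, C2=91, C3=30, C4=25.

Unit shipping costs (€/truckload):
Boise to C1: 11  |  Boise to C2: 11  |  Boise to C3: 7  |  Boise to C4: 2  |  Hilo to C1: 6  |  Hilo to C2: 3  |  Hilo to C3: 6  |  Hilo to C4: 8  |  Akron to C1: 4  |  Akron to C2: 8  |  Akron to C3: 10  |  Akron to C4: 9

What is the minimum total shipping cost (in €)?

599

Optimal allocation:
  Boise to C1: 2 × €11 = €22
  Boise to C2: 1 × €11 = €11
  Boise to C3: 30 × €7 = €210
  Boise to C4: 25 × €2 = €50
  Hilo to C2: 90 × €3 = €270
  Akron to C1: 9 × €4 = €36
Total = 22 + 11 + 210 + 50 + 270 + 36 = €599.
(Supply check: Boise ships 58; Hilo ships 90; Akron ships 9.)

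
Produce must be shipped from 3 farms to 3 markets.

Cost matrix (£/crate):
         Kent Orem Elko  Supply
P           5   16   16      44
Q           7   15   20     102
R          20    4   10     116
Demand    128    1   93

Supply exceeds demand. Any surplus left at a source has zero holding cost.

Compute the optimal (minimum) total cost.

1742

Optimal allocation:
  P→Kent: 44 crates
  Q→Kent: 84 crates
  R→Orem: 1 crates
  R→Elko: 93 crates
Total cost = £1742.
(Supply check: P ships 44; Q ships 84; R ships 94.)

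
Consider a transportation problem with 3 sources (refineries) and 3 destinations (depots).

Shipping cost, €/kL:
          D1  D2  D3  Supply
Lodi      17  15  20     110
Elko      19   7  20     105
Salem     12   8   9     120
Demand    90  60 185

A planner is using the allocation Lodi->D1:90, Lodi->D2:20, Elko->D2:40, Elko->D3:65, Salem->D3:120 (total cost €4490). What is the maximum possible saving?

Current plan cost = 90·17 + 20·15 + 40·7 + 65·20 + 120·9 = €4490.
Optimal plan:
  Lodi–D1: 90 × €17 = €1530
  Lodi–D3: 20 × €20 = €400
  Elko–D2: 60 × €7 = €420
  Elko–D3: 45 × €20 = €900
  Salem–D3: 120 × €9 = €1080
Optimal cost = €4330.
Saving = 4490 − 4330 = €160.

160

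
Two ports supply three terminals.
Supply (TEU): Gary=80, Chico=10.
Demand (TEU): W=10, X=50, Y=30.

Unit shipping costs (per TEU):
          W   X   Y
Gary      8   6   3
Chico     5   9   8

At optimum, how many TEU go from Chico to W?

10

The minimum-cost plan:
  Gary to X: 50 × 6 = 300
  Gary to Y: 30 × 3 = 90
  Chico to W: 10 × 5 = 50
Total cost = 440.
So Chico→W carries 10 TEU.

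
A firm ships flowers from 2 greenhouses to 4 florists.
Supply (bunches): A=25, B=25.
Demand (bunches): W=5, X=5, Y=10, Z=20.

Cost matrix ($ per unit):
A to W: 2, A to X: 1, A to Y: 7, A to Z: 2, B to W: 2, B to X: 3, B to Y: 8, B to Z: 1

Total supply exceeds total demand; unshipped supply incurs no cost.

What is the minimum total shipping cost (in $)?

An optimal shipping plan:
  A to W: 5 × $2 = $10
  A to X: 5 × $1 = $5
  A to Y: 10 × $7 = $70
  B to Z: 20 × $1 = $20
Total = 10 + 5 + 70 + 20 = $105.

105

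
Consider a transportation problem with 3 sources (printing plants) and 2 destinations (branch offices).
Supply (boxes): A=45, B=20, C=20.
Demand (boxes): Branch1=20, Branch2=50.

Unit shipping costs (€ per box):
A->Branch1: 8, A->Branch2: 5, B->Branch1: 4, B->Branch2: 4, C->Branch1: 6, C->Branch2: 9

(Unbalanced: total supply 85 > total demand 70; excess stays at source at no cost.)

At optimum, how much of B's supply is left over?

An optimal plan:
  A–Branch2: 45 × €5 = €225
  B–Branch1: 15 × €4 = €60
  B–Branch2: 5 × €4 = €20
  C–Branch1: 5 × €6 = €30
Total cost = €335.
B ships 20 of its 20, leaving 0.

0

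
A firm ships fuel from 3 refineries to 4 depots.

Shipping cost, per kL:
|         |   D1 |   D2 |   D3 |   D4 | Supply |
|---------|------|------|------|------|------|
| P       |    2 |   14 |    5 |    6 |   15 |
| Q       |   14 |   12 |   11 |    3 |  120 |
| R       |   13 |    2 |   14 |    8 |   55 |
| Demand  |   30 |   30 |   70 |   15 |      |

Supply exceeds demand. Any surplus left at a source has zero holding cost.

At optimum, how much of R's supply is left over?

10

An optimal plan:
  P to D1: 15 × 2 = 30
  Q to D3: 70 × 11 = 770
  Q to D4: 15 × 3 = 45
  R to D1: 15 × 13 = 195
  R to D2: 30 × 2 = 60
Total cost = 1100.
R ships 45 of its 55, leaving 10.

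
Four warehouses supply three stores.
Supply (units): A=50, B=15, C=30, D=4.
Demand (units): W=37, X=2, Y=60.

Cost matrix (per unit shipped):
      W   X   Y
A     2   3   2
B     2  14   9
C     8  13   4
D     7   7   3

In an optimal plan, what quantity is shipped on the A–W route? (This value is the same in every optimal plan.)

Solving gives:
  A→W: 22 × 2 = 44
  A→X: 2 × 3 = 6
  A→Y: 26 × 2 = 52
  B→W: 15 × 2 = 30
  C→Y: 30 × 4 = 120
  D→Y: 4 × 3 = 12
Total cost = 264.
So A→W carries 22 units.

22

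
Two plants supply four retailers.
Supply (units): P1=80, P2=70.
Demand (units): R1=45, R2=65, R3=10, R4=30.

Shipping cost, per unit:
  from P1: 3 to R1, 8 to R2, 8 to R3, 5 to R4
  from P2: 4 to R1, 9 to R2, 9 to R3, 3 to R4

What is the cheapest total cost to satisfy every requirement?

Optimal allocation:
  P1→R1: 45 × 3 = 135
  P1→R2: 35 × 8 = 280
  P2→R2: 30 × 9 = 270
  P2→R3: 10 × 9 = 90
  P2→R4: 30 × 3 = 90
Total = 135 + 280 + 270 + 90 + 90 = 865.
(Supply check: P1 ships 80; P2 ships 70.)

865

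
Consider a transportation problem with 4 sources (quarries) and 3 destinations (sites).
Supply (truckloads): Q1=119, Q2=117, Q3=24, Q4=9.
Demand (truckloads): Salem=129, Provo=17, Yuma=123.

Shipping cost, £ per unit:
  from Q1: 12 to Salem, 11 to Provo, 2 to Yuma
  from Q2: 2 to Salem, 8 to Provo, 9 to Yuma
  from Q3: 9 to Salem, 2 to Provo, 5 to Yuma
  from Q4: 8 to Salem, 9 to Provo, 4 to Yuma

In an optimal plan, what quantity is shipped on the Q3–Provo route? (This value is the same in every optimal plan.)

17

The minimum-cost plan:
  Q1 to Yuma: 119 truckloads
  Q2 to Salem: 117 truckloads
  Q3 to Salem: 7 truckloads
  Q3 to Provo: 17 truckloads
  Q4 to Salem: 5 truckloads
  Q4 to Yuma: 4 truckloads
Total cost = £625.
So Q3→Provo carries 17 truckloads.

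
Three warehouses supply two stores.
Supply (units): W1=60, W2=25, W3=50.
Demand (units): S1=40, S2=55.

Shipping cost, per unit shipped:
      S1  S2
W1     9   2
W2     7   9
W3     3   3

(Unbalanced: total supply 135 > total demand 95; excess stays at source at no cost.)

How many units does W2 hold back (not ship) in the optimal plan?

25

Minimum-cost shipments:
  W1 to S2: 55 × 2 = 110
  W3 to S1: 40 × 3 = 120
Total cost = 230.
W2 ships 0 of its 25, leaving 25.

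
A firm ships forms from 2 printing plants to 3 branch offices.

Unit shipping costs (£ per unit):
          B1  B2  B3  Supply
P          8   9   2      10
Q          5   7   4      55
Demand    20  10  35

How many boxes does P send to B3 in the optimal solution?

10

Optimal shipments:
  P→B3: 10 × £2 = £20
  Q→B1: 20 × £5 = £100
  Q→B2: 10 × £7 = £70
  Q→B3: 25 × £4 = £100
Total cost = £290.
So P→B3 carries 10 boxes.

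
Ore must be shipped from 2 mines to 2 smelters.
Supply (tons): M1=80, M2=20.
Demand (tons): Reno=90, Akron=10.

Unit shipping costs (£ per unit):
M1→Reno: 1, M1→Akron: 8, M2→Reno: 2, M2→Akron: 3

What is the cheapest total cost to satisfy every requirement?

An optimal shipping plan:
  M1->Reno: 80 × £1 = £80
  M2->Reno: 10 × £2 = £20
  M2->Akron: 10 × £3 = £30
Total = 80 + 20 + 30 = £130.
(Supply check: M1 ships 80; M2 ships 20.)

130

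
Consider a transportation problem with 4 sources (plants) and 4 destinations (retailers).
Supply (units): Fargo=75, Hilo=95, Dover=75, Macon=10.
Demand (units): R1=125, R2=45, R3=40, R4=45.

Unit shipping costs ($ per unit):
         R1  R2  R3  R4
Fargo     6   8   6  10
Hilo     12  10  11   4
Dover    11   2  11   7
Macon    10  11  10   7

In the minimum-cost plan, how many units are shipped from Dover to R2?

Optimal shipments:
  Fargo–R1: 75 × $6 = $450
  Hilo–R1: 10 × $12 = $120
  Hilo–R3: 40 × $11 = $440
  Hilo–R4: 45 × $4 = $180
  Dover–R1: 30 × $11 = $330
  Dover–R2: 45 × $2 = $90
  Macon–R1: 10 × $10 = $100
Total cost = $1710.
So Dover→R2 carries 45 units.

45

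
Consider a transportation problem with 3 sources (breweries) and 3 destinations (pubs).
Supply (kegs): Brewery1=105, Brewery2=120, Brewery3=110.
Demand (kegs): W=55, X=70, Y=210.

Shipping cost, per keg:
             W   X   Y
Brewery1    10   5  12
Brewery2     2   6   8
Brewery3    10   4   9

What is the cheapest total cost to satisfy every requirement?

Optimal allocation:
  Brewery1->X: 70 × 5 = 350
  Brewery1->Y: 35 × 12 = 420
  Brewery2->W: 55 × 2 = 110
  Brewery2->Y: 65 × 8 = 520
  Brewery3->Y: 110 × 9 = 990
Total = 350 + 420 + 110 + 520 + 990 = 2390.

2390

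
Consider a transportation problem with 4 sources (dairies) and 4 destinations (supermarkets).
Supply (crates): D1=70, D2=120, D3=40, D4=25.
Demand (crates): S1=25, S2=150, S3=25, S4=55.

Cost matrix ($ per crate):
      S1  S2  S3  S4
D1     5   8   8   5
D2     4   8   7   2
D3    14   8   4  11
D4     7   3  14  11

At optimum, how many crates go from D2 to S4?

55

The minimum-cost plan:
  D1->S2: 70 × $8 = $560
  D2->S1: 25 × $4 = $100
  D2->S2: 40 × $8 = $320
  D2->S4: 55 × $2 = $110
  D3->S2: 15 × $8 = $120
  D3->S3: 25 × $4 = $100
  D4->S2: 25 × $3 = $75
Total cost = $1385.
So D2→S4 carries 55 crates.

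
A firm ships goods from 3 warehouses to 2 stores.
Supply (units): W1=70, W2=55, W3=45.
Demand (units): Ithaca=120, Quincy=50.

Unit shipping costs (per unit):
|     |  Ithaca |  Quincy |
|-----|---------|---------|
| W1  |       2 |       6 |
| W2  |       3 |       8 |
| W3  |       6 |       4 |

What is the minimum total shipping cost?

505

A cheapest plan:
  W1->Ithaca: 65 units
  W1->Quincy: 5 units
  W2->Ithaca: 55 units
  W3->Quincy: 45 units
Total cost = 505.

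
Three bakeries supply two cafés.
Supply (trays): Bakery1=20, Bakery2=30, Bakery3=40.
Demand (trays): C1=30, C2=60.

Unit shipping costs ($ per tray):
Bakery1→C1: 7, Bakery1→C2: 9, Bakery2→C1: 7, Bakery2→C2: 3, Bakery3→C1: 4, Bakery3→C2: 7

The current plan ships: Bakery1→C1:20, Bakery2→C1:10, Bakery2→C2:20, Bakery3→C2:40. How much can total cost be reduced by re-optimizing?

90

Current plan cost = 20·7 + 10·7 + 20·3 + 40·7 = $550.
Optimal plan:
  Bakery1 to C2: 20 × $9 = $180
  Bakery2 to C2: 30 × $3 = $90
  Bakery3 to C1: 30 × $4 = $120
  Bakery3 to C2: 10 × $7 = $70
Optimal cost = $460.
Saving = 550 − 460 = $90.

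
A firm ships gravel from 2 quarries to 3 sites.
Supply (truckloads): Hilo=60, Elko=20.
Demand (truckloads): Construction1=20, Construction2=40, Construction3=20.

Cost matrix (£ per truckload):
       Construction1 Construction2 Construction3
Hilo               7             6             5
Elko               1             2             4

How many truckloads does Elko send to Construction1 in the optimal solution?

The minimum-cost plan:
  Hilo->Construction2: 40 × £6 = £240
  Hilo->Construction3: 20 × £5 = £100
  Elko->Construction1: 20 × £1 = £20
Total cost = £360.
So Elko→Construction1 carries 20 truckloads.

20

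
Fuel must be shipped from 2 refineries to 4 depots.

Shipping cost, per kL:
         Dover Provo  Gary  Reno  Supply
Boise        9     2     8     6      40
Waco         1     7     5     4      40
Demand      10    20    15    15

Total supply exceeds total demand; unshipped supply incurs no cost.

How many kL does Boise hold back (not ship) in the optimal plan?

Minimum-cost shipments:
  Boise->Provo: 20 kL
  Waco->Dover: 10 kL
  Waco->Gary: 15 kL
  Waco->Reno: 15 kL
Total cost = 185.
Boise ships 20 of its 40, leaving 20.

20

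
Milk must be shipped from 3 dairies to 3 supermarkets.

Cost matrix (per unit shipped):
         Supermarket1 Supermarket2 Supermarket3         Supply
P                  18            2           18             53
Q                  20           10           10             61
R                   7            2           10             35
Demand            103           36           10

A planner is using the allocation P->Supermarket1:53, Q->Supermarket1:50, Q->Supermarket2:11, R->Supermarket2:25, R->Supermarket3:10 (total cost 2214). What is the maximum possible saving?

471

Current plan cost = 53·18 + 50·20 + 11·10 + 25·2 + 10·10 = 2214.
Optimal plan:
  P->Supermarket1: 17 × 18 = 306
  P->Supermarket2: 36 × 2 = 72
  Q->Supermarket1: 51 × 20 = 1020
  Q->Supermarket3: 10 × 10 = 100
  R->Supermarket1: 35 × 7 = 245
Optimal cost = 1743.
Saving = 2214 − 1743 = 471.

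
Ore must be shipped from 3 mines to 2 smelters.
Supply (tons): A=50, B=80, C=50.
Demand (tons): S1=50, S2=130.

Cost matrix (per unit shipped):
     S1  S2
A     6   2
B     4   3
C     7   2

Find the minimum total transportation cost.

490

A cheapest plan:
  A->S2: 50 tons
  B->S1: 50 tons
  B->S2: 30 tons
  C->S2: 50 tons
Total cost = 490.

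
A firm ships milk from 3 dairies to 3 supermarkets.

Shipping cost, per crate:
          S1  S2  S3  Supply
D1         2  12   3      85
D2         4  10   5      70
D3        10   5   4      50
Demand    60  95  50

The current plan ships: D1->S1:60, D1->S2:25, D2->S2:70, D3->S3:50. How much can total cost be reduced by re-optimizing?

300

Current plan cost = 60·2 + 25·12 + 70·10 + 50·4 = 1320.
Optimal plan:
  D1–S1: 35 × 2 = 70
  D1–S3: 50 × 3 = 150
  D2–S1: 25 × 4 = 100
  D2–S2: 45 × 10 = 450
  D3–S2: 50 × 5 = 250
Optimal cost = 1020.
Saving = 1320 − 1020 = 300.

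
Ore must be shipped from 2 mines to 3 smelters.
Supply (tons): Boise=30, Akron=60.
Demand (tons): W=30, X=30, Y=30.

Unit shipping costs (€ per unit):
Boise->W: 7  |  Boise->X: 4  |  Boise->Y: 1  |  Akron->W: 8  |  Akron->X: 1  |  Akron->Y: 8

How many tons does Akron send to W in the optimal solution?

The minimum-cost plan:
  Boise->Y: 30 tons
  Akron->W: 30 tons
  Akron->X: 30 tons
Total cost = €300.
So Akron→W carries 30 tons.

30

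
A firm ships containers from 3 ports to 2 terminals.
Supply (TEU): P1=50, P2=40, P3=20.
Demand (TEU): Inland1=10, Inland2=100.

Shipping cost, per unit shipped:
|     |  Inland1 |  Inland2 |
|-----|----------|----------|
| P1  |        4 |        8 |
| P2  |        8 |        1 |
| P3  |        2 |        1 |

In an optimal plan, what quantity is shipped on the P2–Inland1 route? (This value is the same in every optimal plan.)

The minimum-cost plan:
  P1–Inland1: 10 × 4 = 40
  P1–Inland2: 40 × 8 = 320
  P2–Inland2: 40 × 1 = 40
  P3–Inland2: 20 × 1 = 20
Total cost = 420.
The route P2→Inland1 is not used.

0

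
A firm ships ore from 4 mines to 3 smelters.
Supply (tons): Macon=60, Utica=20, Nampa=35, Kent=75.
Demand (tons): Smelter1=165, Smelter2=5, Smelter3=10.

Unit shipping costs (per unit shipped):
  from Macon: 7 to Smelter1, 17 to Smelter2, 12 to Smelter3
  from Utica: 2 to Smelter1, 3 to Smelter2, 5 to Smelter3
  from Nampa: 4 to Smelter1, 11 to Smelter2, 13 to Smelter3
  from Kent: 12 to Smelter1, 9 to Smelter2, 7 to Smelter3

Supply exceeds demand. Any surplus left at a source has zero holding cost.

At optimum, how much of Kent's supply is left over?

An optimal plan:
  Macon to Smelter1: 60 × 7 = 420
  Utica to Smelter1: 20 × 2 = 40
  Nampa to Smelter1: 35 × 4 = 140
  Kent to Smelter1: 50 × 12 = 600
  Kent to Smelter2: 5 × 9 = 45
  Kent to Smelter3: 10 × 7 = 70
Total cost = 1315.
Kent ships 65 of its 75, leaving 10.

10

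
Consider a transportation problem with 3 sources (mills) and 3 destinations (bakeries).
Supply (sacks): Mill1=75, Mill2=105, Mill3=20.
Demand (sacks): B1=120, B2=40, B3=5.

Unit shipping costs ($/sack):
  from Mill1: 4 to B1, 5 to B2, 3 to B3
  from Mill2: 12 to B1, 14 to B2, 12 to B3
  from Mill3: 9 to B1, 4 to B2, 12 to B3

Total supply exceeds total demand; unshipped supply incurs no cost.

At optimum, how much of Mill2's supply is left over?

Minimum-cost shipments:
  Mill1 to B1: 50 × $4 = $200
  Mill1 to B2: 20 × $5 = $100
  Mill1 to B3: 5 × $3 = $15
  Mill2 to B1: 70 × $12 = $840
  Mill3 to B2: 20 × $4 = $80
Total cost = $1235.
Mill2 ships 70 of its 105, leaving 35.

35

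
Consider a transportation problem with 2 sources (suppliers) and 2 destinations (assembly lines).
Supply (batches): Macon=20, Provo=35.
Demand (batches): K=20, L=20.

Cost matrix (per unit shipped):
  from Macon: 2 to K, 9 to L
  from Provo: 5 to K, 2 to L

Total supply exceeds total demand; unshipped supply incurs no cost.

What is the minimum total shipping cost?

80

An optimal shipping plan:
  Macon->K: 20 batches
  Provo->L: 20 batches
Total cost = 80.
(Supply check: Macon ships 20; Provo ships 20.)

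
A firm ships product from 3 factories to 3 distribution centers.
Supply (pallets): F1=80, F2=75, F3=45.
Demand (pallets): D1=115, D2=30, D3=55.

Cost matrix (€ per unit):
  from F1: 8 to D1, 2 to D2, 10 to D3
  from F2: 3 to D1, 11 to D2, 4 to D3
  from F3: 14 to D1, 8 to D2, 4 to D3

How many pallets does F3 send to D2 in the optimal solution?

The minimum-cost plan:
  F1 to D1: 50 pallets
  F1 to D2: 30 pallets
  F2 to D1: 65 pallets
  F2 to D3: 10 pallets
  F3 to D3: 45 pallets
Total cost = €875.
The route F3→D2 is not used.

0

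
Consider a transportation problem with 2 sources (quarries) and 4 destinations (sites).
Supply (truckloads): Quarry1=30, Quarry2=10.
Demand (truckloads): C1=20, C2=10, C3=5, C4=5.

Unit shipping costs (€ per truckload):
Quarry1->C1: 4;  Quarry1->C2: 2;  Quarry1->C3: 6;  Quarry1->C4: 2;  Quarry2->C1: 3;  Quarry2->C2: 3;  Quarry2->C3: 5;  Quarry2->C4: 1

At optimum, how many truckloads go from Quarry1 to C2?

The minimum-cost plan:
  Quarry1–C1: 10 × €4 = €40
  Quarry1–C2: 10 × €2 = €20
  Quarry1–C3: 5 × €6 = €30
  Quarry1–C4: 5 × €2 = €10
  Quarry2–C1: 10 × €3 = €30
Total cost = €130.
So Quarry1→C2 carries 10 truckloads.

10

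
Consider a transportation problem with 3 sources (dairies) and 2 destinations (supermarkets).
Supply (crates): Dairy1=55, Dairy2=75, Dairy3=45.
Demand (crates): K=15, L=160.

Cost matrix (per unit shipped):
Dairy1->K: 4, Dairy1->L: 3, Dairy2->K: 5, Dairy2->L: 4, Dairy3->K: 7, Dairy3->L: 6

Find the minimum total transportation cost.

A cheapest plan:
  Dairy1–K: 15 × 4 = 60
  Dairy1–L: 40 × 3 = 120
  Dairy2–L: 75 × 4 = 300
  Dairy3–L: 45 × 6 = 270
Total = 60 + 120 + 300 + 270 = 750.
(Supply check: Dairy1 ships 55; Dairy2 ships 75; Dairy3 ships 45.)

750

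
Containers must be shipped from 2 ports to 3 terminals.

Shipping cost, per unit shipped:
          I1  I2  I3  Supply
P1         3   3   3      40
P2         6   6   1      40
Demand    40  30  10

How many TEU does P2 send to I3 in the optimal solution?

10

Solving gives:
  P1 to I1: 10 × 3 = 30
  P1 to I2: 30 × 3 = 90
  P2 to I1: 30 × 6 = 180
  P2 to I3: 10 × 1 = 10
Total cost = 310.
So P2→I3 carries 10 TEU.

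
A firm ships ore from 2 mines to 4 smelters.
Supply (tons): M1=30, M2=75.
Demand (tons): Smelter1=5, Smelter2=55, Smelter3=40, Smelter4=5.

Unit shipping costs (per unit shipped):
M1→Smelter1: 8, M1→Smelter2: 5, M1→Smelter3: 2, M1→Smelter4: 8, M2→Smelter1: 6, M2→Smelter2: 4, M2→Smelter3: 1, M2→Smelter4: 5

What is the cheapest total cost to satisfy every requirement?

345

One minimum-cost allocation:
  M1–Smelter3: 30 × 2 = 60
  M2–Smelter1: 5 × 6 = 30
  M2–Smelter2: 55 × 4 = 220
  M2–Smelter3: 10 × 1 = 10
  M2–Smelter4: 5 × 5 = 25
Total = 60 + 30 + 220 + 10 + 25 = 345.
(Supply check: M1 ships 30; M2 ships 75.)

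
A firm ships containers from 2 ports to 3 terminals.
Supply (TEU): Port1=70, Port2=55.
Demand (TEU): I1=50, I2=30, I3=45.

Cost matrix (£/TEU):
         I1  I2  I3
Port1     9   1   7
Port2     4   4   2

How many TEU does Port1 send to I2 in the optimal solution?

Optimal shipments:
  Port1 to I1: 40 × £9 = £360
  Port1 to I2: 30 × £1 = £30
  Port2 to I1: 10 × £4 = £40
  Port2 to I3: 45 × £2 = £90
Total cost = £520.
So Port1→I2 carries 30 TEU.

30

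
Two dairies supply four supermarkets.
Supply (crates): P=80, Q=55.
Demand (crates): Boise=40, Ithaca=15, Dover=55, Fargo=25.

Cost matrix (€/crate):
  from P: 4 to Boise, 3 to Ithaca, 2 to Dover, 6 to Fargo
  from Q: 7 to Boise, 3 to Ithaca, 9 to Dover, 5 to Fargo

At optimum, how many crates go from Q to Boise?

Solving gives:
  P–Boise: 25 crates
  P–Dover: 55 crates
  Q–Boise: 15 crates
  Q–Ithaca: 15 crates
  Q–Fargo: 25 crates
Total cost = €485.
So Q→Boise carries 15 crates.

15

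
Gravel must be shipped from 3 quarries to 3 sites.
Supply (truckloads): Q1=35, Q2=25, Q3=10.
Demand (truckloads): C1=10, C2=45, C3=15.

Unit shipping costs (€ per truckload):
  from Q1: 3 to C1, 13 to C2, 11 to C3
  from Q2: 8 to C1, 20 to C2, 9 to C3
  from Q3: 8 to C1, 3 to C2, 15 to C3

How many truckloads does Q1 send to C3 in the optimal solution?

Solving gives:
  Q1→C2: 35 × €13 = €455
  Q2→C1: 10 × €8 = €80
  Q2→C3: 15 × €9 = €135
  Q3→C2: 10 × €3 = €30
Total cost = €700.
The route Q1→C3 is not used.

0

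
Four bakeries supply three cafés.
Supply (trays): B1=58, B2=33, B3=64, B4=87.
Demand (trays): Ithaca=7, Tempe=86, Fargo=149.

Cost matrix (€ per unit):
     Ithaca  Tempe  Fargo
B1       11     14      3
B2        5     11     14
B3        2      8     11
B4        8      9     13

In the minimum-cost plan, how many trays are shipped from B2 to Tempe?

The minimum-cost plan:
  B1→Fargo: 58 × €3 = €174
  B2→Fargo: 33 × €14 = €462
  B3→Ithaca: 7 × €2 = €14
  B3→Fargo: 57 × €11 = €627
  B4→Tempe: 86 × €9 = €774
  B4→Fargo: 1 × €13 = €13
Total cost = €2064.
The route B2→Tempe is not used.

0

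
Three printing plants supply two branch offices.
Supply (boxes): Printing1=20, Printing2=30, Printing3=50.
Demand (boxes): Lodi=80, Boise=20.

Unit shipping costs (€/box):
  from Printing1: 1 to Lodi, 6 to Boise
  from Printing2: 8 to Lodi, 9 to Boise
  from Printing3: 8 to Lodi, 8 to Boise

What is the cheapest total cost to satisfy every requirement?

660

A cheapest plan:
  Printing1–Lodi: 20 × €1 = €20
  Printing2–Lodi: 30 × €8 = €240
  Printing3–Lodi: 30 × €8 = €240
  Printing3–Boise: 20 × €8 = €160
Total = 20 + 240 + 240 + 160 = €660.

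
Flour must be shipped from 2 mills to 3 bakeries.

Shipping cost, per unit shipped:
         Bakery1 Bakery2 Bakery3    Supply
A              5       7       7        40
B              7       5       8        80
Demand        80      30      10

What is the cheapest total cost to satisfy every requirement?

710

Optimal allocation:
  A->Bakery1: 40 × 5 = 200
  B->Bakery1: 40 × 7 = 280
  B->Bakery2: 30 × 5 = 150
  B->Bakery3: 10 × 8 = 80
Total = 200 + 280 + 150 + 80 = 710.
(Supply check: A ships 40; B ships 80.)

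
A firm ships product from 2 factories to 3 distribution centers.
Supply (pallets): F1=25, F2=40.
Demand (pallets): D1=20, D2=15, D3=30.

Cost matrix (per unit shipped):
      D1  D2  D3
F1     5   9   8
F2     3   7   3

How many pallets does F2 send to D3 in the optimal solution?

30

The minimum-cost plan:
  F1–D1: 20 × 5 = 100
  F1–D2: 5 × 9 = 45
  F2–D2: 10 × 7 = 70
  F2–D3: 30 × 3 = 90
Total cost = 305.
So F2→D3 carries 30 pallets.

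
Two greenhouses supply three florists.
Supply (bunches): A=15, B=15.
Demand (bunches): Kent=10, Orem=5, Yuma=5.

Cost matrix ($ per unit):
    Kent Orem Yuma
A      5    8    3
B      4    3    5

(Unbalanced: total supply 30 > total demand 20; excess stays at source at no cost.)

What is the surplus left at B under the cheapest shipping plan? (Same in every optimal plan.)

0

Minimum-cost shipments:
  A–Yuma: 5 × $3 = $15
  B–Kent: 10 × $4 = $40
  B–Orem: 5 × $3 = $15
Total cost = $70.
B ships 15 of its 15, leaving 0.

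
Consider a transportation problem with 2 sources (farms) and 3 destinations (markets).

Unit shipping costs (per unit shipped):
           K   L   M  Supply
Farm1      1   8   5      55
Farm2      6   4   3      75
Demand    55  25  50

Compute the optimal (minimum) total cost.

305

A cheapest plan:
  Farm1→K: 55 crates
  Farm2→L: 25 crates
  Farm2→M: 50 crates
Total cost = 305.
(Supply check: Farm1 ships 55; Farm2 ships 75.)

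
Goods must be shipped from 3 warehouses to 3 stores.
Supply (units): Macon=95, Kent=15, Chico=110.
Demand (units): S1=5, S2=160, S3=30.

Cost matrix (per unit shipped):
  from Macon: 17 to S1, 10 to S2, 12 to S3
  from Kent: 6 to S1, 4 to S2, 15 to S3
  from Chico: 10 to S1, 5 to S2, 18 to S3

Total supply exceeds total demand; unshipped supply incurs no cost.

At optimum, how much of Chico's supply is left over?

0

Minimum-cost shipments:
  Macon–S2: 40 units
  Macon–S3: 30 units
  Kent–S1: 5 units
  Kent–S2: 10 units
  Chico–S2: 110 units
Total cost = 1380.
Chico ships 110 of its 110, leaving 0.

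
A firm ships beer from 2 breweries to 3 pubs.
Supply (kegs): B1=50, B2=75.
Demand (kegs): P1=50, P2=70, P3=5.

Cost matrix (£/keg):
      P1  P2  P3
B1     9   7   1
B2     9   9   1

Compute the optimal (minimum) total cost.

A cheapest plan:
  B1 to P2: 50 × £7 = £350
  B2 to P1: 50 × £9 = £450
  B2 to P2: 20 × £9 = £180
  B2 to P3: 5 × £1 = £5
Total = 350 + 450 + 180 + 5 = £985.

985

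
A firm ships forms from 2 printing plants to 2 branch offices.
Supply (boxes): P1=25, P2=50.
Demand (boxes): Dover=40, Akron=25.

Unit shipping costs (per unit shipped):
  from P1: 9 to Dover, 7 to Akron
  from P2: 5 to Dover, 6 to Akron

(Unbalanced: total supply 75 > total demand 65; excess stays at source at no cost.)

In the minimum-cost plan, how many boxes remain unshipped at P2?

Minimum-cost shipments:
  P1 to Akron: 15 × 7 = 105
  P2 to Dover: 40 × 5 = 200
  P2 to Akron: 10 × 6 = 60
Total cost = 365.
P2 ships 50 of its 50, leaving 0.

0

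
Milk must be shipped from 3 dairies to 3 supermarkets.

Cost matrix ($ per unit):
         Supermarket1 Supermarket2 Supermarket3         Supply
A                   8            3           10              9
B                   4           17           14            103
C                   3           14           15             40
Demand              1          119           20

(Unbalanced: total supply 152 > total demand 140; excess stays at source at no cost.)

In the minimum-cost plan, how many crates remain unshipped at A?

Minimum-cost shipments:
  A->Supermarket2: 9 crates
  B->Supermarket1: 1 crates
  B->Supermarket2: 70 crates
  B->Supermarket3: 20 crates
  C->Supermarket2: 40 crates
Total cost = $2061.
A ships 9 of its 9, leaving 0.

0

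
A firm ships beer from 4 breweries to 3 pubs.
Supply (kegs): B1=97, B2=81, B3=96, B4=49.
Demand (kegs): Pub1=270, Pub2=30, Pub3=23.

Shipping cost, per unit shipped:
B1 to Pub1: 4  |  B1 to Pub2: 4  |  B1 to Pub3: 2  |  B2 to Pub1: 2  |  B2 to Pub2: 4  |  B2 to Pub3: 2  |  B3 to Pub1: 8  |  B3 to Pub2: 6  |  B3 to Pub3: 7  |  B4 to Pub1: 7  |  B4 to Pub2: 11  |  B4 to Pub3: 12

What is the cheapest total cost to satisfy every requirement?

An optimal shipping plan:
  B1–Pub1: 74 kegs
  B1–Pub3: 23 kegs
  B2–Pub1: 81 kegs
  B3–Pub1: 66 kegs
  B3–Pub2: 30 kegs
  B4–Pub1: 49 kegs
Total cost = 1555.
(Supply check: B1 ships 97; B2 ships 81; B3 ships 96; B4 ships 49.)

1555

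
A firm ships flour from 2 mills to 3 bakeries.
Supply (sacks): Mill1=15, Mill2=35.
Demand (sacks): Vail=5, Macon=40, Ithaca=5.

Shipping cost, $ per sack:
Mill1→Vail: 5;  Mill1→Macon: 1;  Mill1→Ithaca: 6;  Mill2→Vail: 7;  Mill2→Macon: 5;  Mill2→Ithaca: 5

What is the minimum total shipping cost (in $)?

Optimal allocation:
  Mill1->Macon: 15 × $1 = $15
  Mill2->Vail: 5 × $7 = $35
  Mill2->Macon: 25 × $5 = $125
  Mill2->Ithaca: 5 × $5 = $25
Total = 15 + 35 + 125 + 25 = $200.

200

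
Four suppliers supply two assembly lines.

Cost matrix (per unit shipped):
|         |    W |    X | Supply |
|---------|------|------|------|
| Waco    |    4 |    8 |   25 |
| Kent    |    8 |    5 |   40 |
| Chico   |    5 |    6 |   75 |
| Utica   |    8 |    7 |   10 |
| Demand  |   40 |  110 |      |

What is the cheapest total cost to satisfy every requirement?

A cheapest plan:
  Waco to W: 25 × 4 = 100
  Kent to X: 40 × 5 = 200
  Chico to W: 15 × 5 = 75
  Chico to X: 60 × 6 = 360
  Utica to X: 10 × 7 = 70
Total = 100 + 200 + 75 + 360 + 70 = 805.

805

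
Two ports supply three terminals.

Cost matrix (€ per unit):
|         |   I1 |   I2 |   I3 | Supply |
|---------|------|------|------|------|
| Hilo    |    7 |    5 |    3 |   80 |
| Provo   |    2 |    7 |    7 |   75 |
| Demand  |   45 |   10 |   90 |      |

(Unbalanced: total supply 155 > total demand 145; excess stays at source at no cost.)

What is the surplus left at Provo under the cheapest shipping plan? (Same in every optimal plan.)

10

Minimum-cost shipments:
  Hilo→I3: 80 × €3 = €240
  Provo→I1: 45 × €2 = €90
  Provo→I2: 10 × €7 = €70
  Provo→I3: 10 × €7 = €70
Total cost = €470.
Provo ships 65 of its 75, leaving 10.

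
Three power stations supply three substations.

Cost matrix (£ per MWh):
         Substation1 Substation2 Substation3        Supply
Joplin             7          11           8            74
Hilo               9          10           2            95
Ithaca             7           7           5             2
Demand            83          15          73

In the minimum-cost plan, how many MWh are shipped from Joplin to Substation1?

Optimal shipments:
  Joplin–Substation1: 74 × £7 = £518
  Hilo–Substation1: 9 × £9 = £81
  Hilo–Substation2: 13 × £10 = £130
  Hilo–Substation3: 73 × £2 = £146
  Ithaca–Substation2: 2 × £7 = £14
Total cost = £889.
So Joplin→Substation1 carries 74 MWh.

74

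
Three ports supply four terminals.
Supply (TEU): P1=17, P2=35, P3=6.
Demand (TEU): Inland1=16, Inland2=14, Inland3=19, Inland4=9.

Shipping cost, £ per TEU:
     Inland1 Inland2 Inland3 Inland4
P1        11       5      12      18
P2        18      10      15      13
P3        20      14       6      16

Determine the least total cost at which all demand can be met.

One minimum-cost allocation:
  P1→Inland1: 16 × £11 = £176
  P1→Inland2: 1 × £5 = £5
  P2→Inland2: 13 × £10 = £130
  P2→Inland3: 13 × £15 = £195
  P2→Inland4: 9 × £13 = £117
  P3→Inland3: 6 × £6 = £36
Total = 176 + 5 + 130 + 195 + 117 + 36 = £659.
(Supply check: P1 ships 17; P2 ships 35; P3 ships 6.)

659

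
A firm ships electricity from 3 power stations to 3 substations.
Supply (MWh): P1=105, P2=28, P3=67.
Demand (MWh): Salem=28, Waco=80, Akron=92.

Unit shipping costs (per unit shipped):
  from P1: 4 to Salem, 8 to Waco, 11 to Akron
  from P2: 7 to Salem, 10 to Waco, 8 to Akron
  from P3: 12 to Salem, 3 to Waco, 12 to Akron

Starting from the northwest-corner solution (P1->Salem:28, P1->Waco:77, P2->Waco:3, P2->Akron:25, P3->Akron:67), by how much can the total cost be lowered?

417

Current plan cost = 28·4 + 77·8 + 3·10 + 25·8 + 67·12 = 1762.
Optimal plan:
  P1->Salem: 28 × 4 = 112
  P1->Waco: 13 × 8 = 104
  P1->Akron: 64 × 11 = 704
  P2->Akron: 28 × 8 = 224
  P3->Waco: 67 × 3 = 201
Optimal cost = 1345.
Saving = 1762 − 1345 = 417.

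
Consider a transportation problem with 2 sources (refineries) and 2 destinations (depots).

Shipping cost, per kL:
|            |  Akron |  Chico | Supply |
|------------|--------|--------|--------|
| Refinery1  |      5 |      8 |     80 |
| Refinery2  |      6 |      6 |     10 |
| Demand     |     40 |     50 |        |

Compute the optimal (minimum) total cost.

580

Optimal allocation:
  Refinery1->Akron: 40 kL
  Refinery1->Chico: 40 kL
  Refinery2->Chico: 10 kL
Total cost = 580.
(Supply check: Refinery1 ships 80; Refinery2 ships 10.)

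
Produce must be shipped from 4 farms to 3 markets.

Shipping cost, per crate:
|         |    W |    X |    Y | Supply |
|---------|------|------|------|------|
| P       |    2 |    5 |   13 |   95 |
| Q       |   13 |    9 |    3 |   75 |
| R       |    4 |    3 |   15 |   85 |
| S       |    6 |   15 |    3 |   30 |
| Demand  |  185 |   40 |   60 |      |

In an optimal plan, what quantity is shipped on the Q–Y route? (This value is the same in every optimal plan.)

The minimum-cost plan:
  P→W: 95 × 2 = 190
  Q→X: 15 × 9 = 135
  Q→Y: 60 × 3 = 180
  R→W: 60 × 4 = 240
  R→X: 25 × 3 = 75
  S→W: 30 × 6 = 180
Total cost = 1000.
So Q→Y carries 60 crates.

60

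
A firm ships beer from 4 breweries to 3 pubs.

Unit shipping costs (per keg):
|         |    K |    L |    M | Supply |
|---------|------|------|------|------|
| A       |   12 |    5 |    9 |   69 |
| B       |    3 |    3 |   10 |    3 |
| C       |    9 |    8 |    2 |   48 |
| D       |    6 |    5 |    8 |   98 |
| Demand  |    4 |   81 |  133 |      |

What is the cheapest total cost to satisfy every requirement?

1196

A cheapest plan:
  A→L: 69 × 5 = 345
  B→K: 3 × 3 = 9
  C→M: 48 × 2 = 96
  D→K: 1 × 6 = 6
  D→L: 12 × 5 = 60
  D→M: 85 × 8 = 680
Total = 345 + 9 + 96 + 6 + 60 + 680 = 1196.
(Supply check: A ships 69; B ships 3; C ships 48; D ships 98.)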